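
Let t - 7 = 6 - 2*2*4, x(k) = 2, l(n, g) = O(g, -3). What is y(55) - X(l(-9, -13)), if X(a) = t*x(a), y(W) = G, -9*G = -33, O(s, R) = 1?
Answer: 29/3 ≈ 9.6667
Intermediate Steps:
l(n, g) = 1
G = 11/3 (G = -1/9*(-33) = 11/3 ≈ 3.6667)
y(W) = 11/3
t = -3 (t = 7 + (6 - 2*2*4) = 7 + (6 - 4*4) = 7 + (6 - 16) = 7 - 10 = -3)
X(a) = -6 (X(a) = -3*2 = -6)
y(55) - X(l(-9, -13)) = 11/3 - 1*(-6) = 11/3 + 6 = 29/3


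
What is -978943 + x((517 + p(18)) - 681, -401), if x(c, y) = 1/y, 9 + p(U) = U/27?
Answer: -392556144/401 ≈ -9.7894e+5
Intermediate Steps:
p(U) = -9 + U/27
-978943 + x((517 + p(18)) - 681, -401) = -978943 + 1/(-401) = -978943 - 1/401 = -392556144/401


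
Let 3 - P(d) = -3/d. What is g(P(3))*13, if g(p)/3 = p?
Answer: 156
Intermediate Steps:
P(d) = 3 + 3/d (P(d) = 3 - (-3)/d = 3 + 3/d)
g(p) = 3*p
g(P(3))*13 = (3*(3 + 3/3))*13 = (3*(3 + 3*(⅓)))*13 = (3*(3 + 1))*13 = (3*4)*13 = 12*13 = 156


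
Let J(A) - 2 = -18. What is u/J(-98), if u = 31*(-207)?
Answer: 6417/16 ≈ 401.06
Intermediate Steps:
u = -6417
J(A) = -16 (J(A) = 2 - 18 = -16)
u/J(-98) = -6417/(-16) = -6417*(-1/16) = 6417/16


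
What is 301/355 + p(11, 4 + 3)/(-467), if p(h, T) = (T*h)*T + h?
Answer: -54683/165785 ≈ -0.32984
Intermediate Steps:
p(h, T) = h + h*T² (p(h, T) = h*T² + h = h + h*T²)
301/355 + p(11, 4 + 3)/(-467) = 301/355 + (11*(1 + (4 + 3)²))/(-467) = 301*(1/355) + (11*(1 + 7²))*(-1/467) = 301/355 + (11*(1 + 49))*(-1/467) = 301/355 + (11*50)*(-1/467) = 301/355 + 550*(-1/467) = 301/355 - 550/467 = -54683/165785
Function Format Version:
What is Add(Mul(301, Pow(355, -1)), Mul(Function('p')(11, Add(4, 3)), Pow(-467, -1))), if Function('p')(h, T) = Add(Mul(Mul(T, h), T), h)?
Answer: Rational(-54683, 165785) ≈ -0.32984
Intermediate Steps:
Function('p')(h, T) = Add(h, Mul(h, Pow(T, 2))) (Function('p')(h, T) = Add(Mul(h, Pow(T, 2)), h) = Add(h, Mul(h, Pow(T, 2))))
Add(Mul(301, Pow(355, -1)), Mul(Function('p')(11, Add(4, 3)), Pow(-467, -1))) = Add(Mul(301, Pow(355, -1)), Mul(Mul(11, Add(1, Pow(Add(4, 3), 2))), Pow(-467, -1))) = Add(Mul(301, Rational(1, 355)), Mul(Mul(11, Add(1, Pow(7, 2))), Rational(-1, 467))) = Add(Rational(301, 355), Mul(Mul(11, Add(1, 49)), Rational(-1, 467))) = Add(Rational(301, 355), Mul(Mul(11, 50), Rational(-1, 467))) = Add(Rational(301, 355), Mul(550, Rational(-1, 467))) = Add(Rational(301, 355), Rational(-550, 467)) = Rational(-54683, 165785)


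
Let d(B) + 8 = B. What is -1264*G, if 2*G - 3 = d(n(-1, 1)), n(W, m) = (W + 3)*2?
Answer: 632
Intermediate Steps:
n(W, m) = 6 + 2*W (n(W, m) = (3 + W)*2 = 6 + 2*W)
d(B) = -8 + B
G = -1/2 (G = 3/2 + (-8 + (6 + 2*(-1)))/2 = 3/2 + (-8 + (6 - 2))/2 = 3/2 + (-8 + 4)/2 = 3/2 + (1/2)*(-4) = 3/2 - 2 = -1/2 ≈ -0.50000)
-1264*G = -1264*(-1/2) = 632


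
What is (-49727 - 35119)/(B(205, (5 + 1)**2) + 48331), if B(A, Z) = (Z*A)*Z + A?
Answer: -42423/157108 ≈ -0.27002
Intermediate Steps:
B(A, Z) = A + A*Z**2 (B(A, Z) = (A*Z)*Z + A = A*Z**2 + A = A + A*Z**2)
(-49727 - 35119)/(B(205, (5 + 1)**2) + 48331) = (-49727 - 35119)/(205*(1 + ((5 + 1)**2)**2) + 48331) = -84846/(205*(1 + (6**2)**2) + 48331) = -84846/(205*(1 + 36**2) + 48331) = -84846/(205*(1 + 1296) + 48331) = -84846/(205*1297 + 48331) = -84846/(265885 + 48331) = -84846/314216 = -84846*1/314216 = -42423/157108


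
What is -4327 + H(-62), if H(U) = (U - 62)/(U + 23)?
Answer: -168629/39 ≈ -4323.8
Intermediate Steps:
H(U) = (-62 + U)/(23 + U)
-4327 + H(-62) = -4327 + (-62 - 62)/(23 - 62) = -4327 - 124/(-39) = -4327 - 1/39*(-124) = -4327 + 124/39 = -168629/39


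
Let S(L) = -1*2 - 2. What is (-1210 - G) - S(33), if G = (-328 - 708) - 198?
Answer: 28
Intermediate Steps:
G = -1234 (G = -1036 - 198 = -1234)
S(L) = -4 (S(L) = -2 - 2 = -4)
(-1210 - G) - S(33) = (-1210 - 1*(-1234)) - 1*(-4) = (-1210 + 1234) + 4 = 24 + 4 = 28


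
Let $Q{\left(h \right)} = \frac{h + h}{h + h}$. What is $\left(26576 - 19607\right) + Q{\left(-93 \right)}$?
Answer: $6970$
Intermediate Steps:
$Q{\left(h \right)} = 1$ ($Q{\left(h \right)} = \frac{2 h}{2 h} = 2 h \frac{1}{2 h} = 1$)
$\left(26576 - 19607\right) + Q{\left(-93 \right)} = \left(26576 - 19607\right) + 1 = 6969 + 1 = 6970$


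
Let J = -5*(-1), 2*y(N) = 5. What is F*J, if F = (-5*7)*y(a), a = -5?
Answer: -875/2 ≈ -437.50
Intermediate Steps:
y(N) = 5/2 (y(N) = (½)*5 = 5/2)
J = 5
F = -175/2 (F = -5*7*(5/2) = -35*5/2 = -175/2 ≈ -87.500)
F*J = -175/2*5 = -875/2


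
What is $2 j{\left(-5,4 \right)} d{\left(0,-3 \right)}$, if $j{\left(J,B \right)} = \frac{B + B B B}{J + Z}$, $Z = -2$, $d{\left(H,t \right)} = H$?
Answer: $0$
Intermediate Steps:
$j{\left(J,B \right)} = \frac{B + B^{3}}{-2 + J}$ ($j{\left(J,B \right)} = \frac{B + B B B}{J - 2} = \frac{B + B^{2} B}{-2 + J} = \frac{B + B^{3}}{-2 + J}$)
$2 j{\left(-5,4 \right)} d{\left(0,-3 \right)} = 2 \frac{4 + 4^{3}}{-2 - 5} \cdot 0 = 2 \frac{4 + 64}{-7} \cdot 0 = 2 \left(\left(- \frac{1}{7}\right) 68\right) 0 = 2 \left(- \frac{68}{7}\right) 0 = \left(- \frac{136}{7}\right) 0 = 0$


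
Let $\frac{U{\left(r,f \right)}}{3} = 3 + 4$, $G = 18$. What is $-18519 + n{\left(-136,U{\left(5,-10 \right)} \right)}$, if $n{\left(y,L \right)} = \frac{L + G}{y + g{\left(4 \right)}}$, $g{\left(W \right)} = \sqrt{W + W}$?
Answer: $- \frac{42798072}{2311} - \frac{39 \sqrt{2}}{9244} \approx -18519.0$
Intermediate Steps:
$U{\left(r,f \right)} = 21$ ($U{\left(r,f \right)} = 3 \left(3 + 4\right) = 3 \cdot 7 = 21$)
$g{\left(W \right)} = \sqrt{2} \sqrt{W}$ ($g{\left(W \right)} = \sqrt{2 W} = \sqrt{2} \sqrt{W}$)
$n{\left(y,L \right)} = \frac{18 + L}{y + 2 \sqrt{2}}$ ($n{\left(y,L \right)} = \frac{L + 18}{y + \sqrt{2} \sqrt{4}} = \frac{18 + L}{y + \sqrt{2} \cdot 2} = \frac{18 + L}{y + 2 \sqrt{2}}$)
$-18519 + n{\left(-136,U{\left(5,-10 \right)} \right)} = -18519 + \frac{18 + 21}{-136 + 2 \sqrt{2}} = -18519 + \frac{1}{-136 + 2 \sqrt{2}} \cdot 39 = -18519 + \frac{39}{-136 + 2 \sqrt{2}}$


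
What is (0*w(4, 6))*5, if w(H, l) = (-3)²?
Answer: 0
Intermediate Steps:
w(H, l) = 9
(0*w(4, 6))*5 = (0*9)*5 = 0*5 = 0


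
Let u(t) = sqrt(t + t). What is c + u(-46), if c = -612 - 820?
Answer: -1432 + 2*I*sqrt(23) ≈ -1432.0 + 9.5917*I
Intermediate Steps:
c = -1432
u(t) = sqrt(2)*sqrt(t) (u(t) = sqrt(2*t) = sqrt(2)*sqrt(t))
c + u(-46) = -1432 + sqrt(2)*sqrt(-46) = -1432 + sqrt(2)*(I*sqrt(46)) = -1432 + 2*I*sqrt(23)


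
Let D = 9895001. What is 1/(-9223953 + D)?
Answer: 1/671048 ≈ 1.4902e-6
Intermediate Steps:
1/(-9223953 + D) = 1/(-9223953 + 9895001) = 1/671048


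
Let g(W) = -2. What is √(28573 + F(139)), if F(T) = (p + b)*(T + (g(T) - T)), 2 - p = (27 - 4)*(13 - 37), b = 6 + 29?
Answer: √27395 ≈ 165.51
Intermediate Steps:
b = 35
p = 554 (p = 2 - (27 - 4)*(13 - 37) = 2 - 23*(-24) = 2 - 1*(-552) = 2 + 552 = 554)
F(T) = -1178 (F(T) = (554 + 35)*(T + (-2 - T)) = 589*(-2) = -1178)
√(28573 + F(139)) = √(28573 - 1178) = √27395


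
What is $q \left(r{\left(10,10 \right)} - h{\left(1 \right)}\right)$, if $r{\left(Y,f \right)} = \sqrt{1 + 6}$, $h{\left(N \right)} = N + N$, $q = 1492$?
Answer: $-2984 + 1492 \sqrt{7} \approx 963.46$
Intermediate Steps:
$h{\left(N \right)} = 2 N$
$r{\left(Y,f \right)} = \sqrt{7}$
$q \left(r{\left(10,10 \right)} - h{\left(1 \right)}\right) = 1492 \left(\sqrt{7} - 2 \cdot 1\right) = 1492 \left(\sqrt{7} - 2\right) = 1492 \left(-2 + \sqrt{7}\right) = -2984 + 1492 \sqrt{7}$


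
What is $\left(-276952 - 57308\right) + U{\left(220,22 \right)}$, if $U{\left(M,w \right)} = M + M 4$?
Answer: $-333160$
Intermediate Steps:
$U{\left(M,w \right)} = 5 M$ ($U{\left(M,w \right)} = M + 4 M = 5 M$)
$\left(-276952 - 57308\right) + U{\left(220,22 \right)} = \left(-276952 - 57308\right) + 5 \cdot 220 = -334260 + 1100 = -333160$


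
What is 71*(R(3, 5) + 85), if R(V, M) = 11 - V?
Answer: 6603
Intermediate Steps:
71*(R(3, 5) + 85) = 71*((11 - 1*3) + 85) = 71*((11 - 3) + 85) = 71*(8 + 85) = 71*93 = 6603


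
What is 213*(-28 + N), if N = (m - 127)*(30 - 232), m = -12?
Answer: 5974650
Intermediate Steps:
N = 28078 (N = (-12 - 127)*(30 - 232) = -139*(-202) = 28078)
213*(-28 + N) = 213*(-28 + 28078) = 213*28050 = 5974650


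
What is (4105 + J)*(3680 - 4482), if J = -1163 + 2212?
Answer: -4133508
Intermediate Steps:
J = 1049
(4105 + J)*(3680 - 4482) = (4105 + 1049)*(3680 - 4482) = 5154*(-802) = -4133508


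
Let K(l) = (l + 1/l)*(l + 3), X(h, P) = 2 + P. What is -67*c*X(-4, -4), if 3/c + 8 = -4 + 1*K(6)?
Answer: 268/29 ≈ 9.2414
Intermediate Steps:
K(l) = (3 + l)*(l + 1/l) (K(l) = (l + 1/l)*(3 + l) = (3 + l)*(l + 1/l))
c = 2/29 (c = 3/(-8 + (-4 + 1*(1 + 6**2 + 3*6 + 3/6))) = 3/(-8 + (-4 + 1*(1 + 36 + 18 + 3*(1/6)))) = 3/(-8 + (-4 + 1*(1 + 36 + 18 + 1/2))) = 3/(-8 + (-4 + 1*(111/2))) = 3/(-8 + (-4 + 111/2)) = 3/(-8 + 103/2) = 3/(87/2) = 3*(2/87) = 2/29 ≈ 0.068966)
-67*c*X(-4, -4) = -134*(2 - 4)/29 = -134*(-2)/29 = -67*(-4/29) = 268/29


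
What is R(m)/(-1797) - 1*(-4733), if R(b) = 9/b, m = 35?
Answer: 99227342/20965 ≈ 4733.0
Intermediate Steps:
R(m)/(-1797) - 1*(-4733) = (9/35)/(-1797) - 1*(-4733) = (9*(1/35))*(-1/1797) + 4733 = (9/35)*(-1/1797) + 4733 = -3/20965 + 4733 = 99227342/20965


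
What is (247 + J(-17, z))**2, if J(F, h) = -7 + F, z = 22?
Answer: 49729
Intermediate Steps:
(247 + J(-17, z))**2 = (247 + (-7 - 17))**2 = (247 - 24)**2 = 223**2 = 49729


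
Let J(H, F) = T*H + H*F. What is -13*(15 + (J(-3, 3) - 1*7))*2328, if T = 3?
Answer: 302640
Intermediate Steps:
J(H, F) = 3*H + F*H (J(H, F) = 3*H + H*F = 3*H + F*H)
-13*(15 + (J(-3, 3) - 1*7))*2328 = -13*(15 + (-3*(3 + 3) - 1*7))*2328 = -13*(15 + (-3*6 - 7))*2328 = -13*(15 + (-18 - 7))*2328 = -13*(15 - 25)*2328 = -13*(-10)*2328 = 130*2328 = 302640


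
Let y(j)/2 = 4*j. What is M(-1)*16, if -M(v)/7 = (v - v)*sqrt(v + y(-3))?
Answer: 0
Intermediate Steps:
y(j) = 8*j (y(j) = 2*(4*j) = 8*j)
M(v) = 0 (M(v) = -7*(v - v)*sqrt(v + 8*(-3)) = -0*sqrt(v - 24) = -0*sqrt(-24 + v) = -7*0 = 0)
M(-1)*16 = 0*16 = 0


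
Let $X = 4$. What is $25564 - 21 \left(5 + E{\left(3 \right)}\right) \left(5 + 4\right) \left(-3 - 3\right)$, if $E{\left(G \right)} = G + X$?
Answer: $39172$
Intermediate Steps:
$E{\left(G \right)} = 4 + G$ ($E{\left(G \right)} = G + 4 = 4 + G$)
$25564 - 21 \left(5 + E{\left(3 \right)}\right) \left(5 + 4\right) \left(-3 - 3\right) = 25564 - 21 \left(5 + \left(4 + 3\right)\right) \left(5 + 4\right) \left(-3 - 3\right) = 25564 - 21 \left(5 + 7\right) 9 \left(-6\right) = 25564 - 21 \cdot 12 \left(-54\right) = 25564 - -13608 = 25564 + 13608 = 39172$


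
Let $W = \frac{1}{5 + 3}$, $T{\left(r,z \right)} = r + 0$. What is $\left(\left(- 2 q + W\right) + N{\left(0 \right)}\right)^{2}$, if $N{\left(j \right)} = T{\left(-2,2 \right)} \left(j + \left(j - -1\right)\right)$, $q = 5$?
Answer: $\frac{9025}{64} \approx 141.02$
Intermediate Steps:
$T{\left(r,z \right)} = r$
$N{\left(j \right)} = -2 - 4 j$ ($N{\left(j \right)} = - 2 \left(j + \left(j - -1\right)\right) = - 2 \left(j + \left(j + 1\right)\right) = - 2 \left(j + \left(1 + j\right)\right) = - 2 \left(1 + 2 j\right) = -2 - 4 j$)
$W = \frac{1}{8} \approx 0.125$
$\left(\left(- 2 q + W\right) + N{\left(0 \right)}\right)^{2} = \left(\left(\left(-2\right) 5 + \frac{1}{8}\right) - 2\right)^{2} = \left(\left(-10 + \frac{1}{8}\right) + \left(-2 + 0\right)\right)^{2} = \left(- \frac{79}{8} - 2\right)^{2} = \left(- \frac{95}{8}\right)^{2} = \frac{9025}{64}$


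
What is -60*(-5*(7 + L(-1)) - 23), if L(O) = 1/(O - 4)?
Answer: 3420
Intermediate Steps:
L(O) = 1/(-4 + O)
-60*(-5*(7 + L(-1)) - 23) = -60*(-5*(7 + 1/(-4 - 1)) - 23) = -60*(-5*(7 + 1/(-5)) - 23) = -60*(-5*(7 - ⅕) - 23) = -60*(-5*34/5 - 23) = -60*(-34 - 23) = -60*(-57) = 3420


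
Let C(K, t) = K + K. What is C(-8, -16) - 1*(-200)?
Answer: 184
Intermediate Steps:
C(K, t) = 2*K
C(-8, -16) - 1*(-200) = 2*(-8) - 1*(-200) = -16 + 200 = 184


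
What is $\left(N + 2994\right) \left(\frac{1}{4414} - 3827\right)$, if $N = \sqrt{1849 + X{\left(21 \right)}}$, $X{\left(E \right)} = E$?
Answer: $- \frac{25287888369}{2207} - \frac{16892377 \sqrt{1870}}{4414} \approx -1.1624 \cdot 10^{7}$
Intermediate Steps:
$N = \sqrt{1870}$ ($N = \sqrt{1849 + 21} = \sqrt{1870} \approx 43.243$)
$\left(N + 2994\right) \left(\frac{1}{4414} - 3827\right) = \left(\sqrt{1870} + 2994\right) \left(\frac{1}{4414} - 3827\right) = \left(2994 + \sqrt{1870}\right) \left(\frac{1}{4414} - 3827\right) = \left(2994 + \sqrt{1870}\right) \left(- \frac{16892377}{4414}\right) = - \frac{25287888369}{2207} - \frac{16892377 \sqrt{1870}}{4414}$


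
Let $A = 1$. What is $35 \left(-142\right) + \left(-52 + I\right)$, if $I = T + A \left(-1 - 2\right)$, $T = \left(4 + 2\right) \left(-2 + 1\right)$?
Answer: $-5031$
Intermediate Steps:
$T = -6$ ($T = 6 \left(-1\right) = -6$)
$I = -9$ ($I = -6 + 1 \left(-1 - 2\right) = -6 + 1 \left(-3\right) = -6 - 3 = -9$)
$35 \left(-142\right) + \left(-52 + I\right) = 35 \left(-142\right) - 61 = -4970 - 61 = -5031$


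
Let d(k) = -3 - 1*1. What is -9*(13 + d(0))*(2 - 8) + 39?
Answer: 525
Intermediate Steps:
d(k) = -4 (d(k) = -3 - 1 = -4)
-9*(13 + d(0))*(2 - 8) + 39 = -9*(13 - 4)*(2 - 8) + 39 = -81*(-6) + 39 = -9*(-54) + 39 = 486 + 39 = 525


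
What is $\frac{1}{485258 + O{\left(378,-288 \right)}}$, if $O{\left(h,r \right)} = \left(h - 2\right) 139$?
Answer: $\frac{1}{537522} \approx 1.8604 \cdot 10^{-6}$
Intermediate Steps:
$O{\left(h,r \right)} = -278 + 139 h$ ($O{\left(h,r \right)} = \left(-2 + h\right) 139 = -278 + 139 h$)
$\frac{1}{485258 + O{\left(378,-288 \right)}} = \frac{1}{485258 + \left(-278 + 139 \cdot 378\right)} = \frac{1}{485258 + \left(-278 + 52542\right)} = \frac{1}{485258 + 52264} = \frac{1}{537522}$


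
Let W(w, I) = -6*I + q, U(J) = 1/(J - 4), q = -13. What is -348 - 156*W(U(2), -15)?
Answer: -12360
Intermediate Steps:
U(J) = 1/(-4 + J)
W(w, I) = -13 - 6*I (W(w, I) = -6*I - 13 = -13 - 6*I)
-348 - 156*W(U(2), -15) = -348 - 156*(-13 - 6*(-15)) = -348 - 156*(-13 + 90) = -348 - 156*77 = -348 - 12012 = -12360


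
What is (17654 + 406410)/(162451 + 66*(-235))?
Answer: 424064/146941 ≈ 2.8859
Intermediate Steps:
(17654 + 406410)/(162451 + 66*(-235)) = 424064/(162451 - 15510) = 424064/146941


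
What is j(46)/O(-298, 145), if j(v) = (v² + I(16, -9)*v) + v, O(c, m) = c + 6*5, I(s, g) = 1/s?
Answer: -17319/2144 ≈ -8.0779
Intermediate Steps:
O(c, m) = 30 + c (O(c, m) = c + 30 = 30 + c)
j(v) = v² + 17*v/16 (j(v) = (v² + v/16) + v = v² + 17*v/16)
j(46)/O(-298, 145) = ((1/16)*46*(17 + 16*46))/(30 - 298) = ((1/16)*46*(17 + 736))/(-268) = ((1/16)*46*753)*(-1/268) = (17319/8)*(-1/268) = -17319/2144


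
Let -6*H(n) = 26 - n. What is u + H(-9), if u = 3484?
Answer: 20869/6 ≈ 3478.2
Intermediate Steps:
H(n) = -13/3 + n/6 (H(n) = -(26 - n)/6 = -13/3 + n/6)
u + H(-9) = 3484 + (-13/3 + (⅙)*(-9)) = 3484 + (-13/3 - 3/2) = 3484 - 35/6 = 20869/6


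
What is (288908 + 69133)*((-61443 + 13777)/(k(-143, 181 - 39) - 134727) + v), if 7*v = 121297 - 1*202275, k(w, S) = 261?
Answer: -649752164900921/156877 ≈ -4.1418e+9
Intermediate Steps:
v = -80978/7 (v = (121297 - 1*202275)/7 = (121297 - 202275)/7 = (⅐)*(-80978) = -80978/7 ≈ -11568.)
(288908 + 69133)*((-61443 + 13777)/(k(-143, 181 - 39) - 134727) + v) = (288908 + 69133)*((-61443 + 13777)/(261 - 134727) - 80978/7) = 358041*(-47666/(-134466) - 80978/7) = 358041*(-47666*(-1/134466) - 80978/7) = 358041*(23833/67233 - 80978/7) = 358041*(-5444227043/470631) = -649752164900921/156877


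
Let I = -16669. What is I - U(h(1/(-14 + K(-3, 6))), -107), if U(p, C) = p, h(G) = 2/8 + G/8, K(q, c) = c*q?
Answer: -4267327/256 ≈ -16669.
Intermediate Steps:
h(G) = 1/4 + G/8 (h(G) = 2*(1/8) + G*(1/8) = 1/4 + G/8)
I - U(h(1/(-14 + K(-3, 6))), -107) = -16669 - (1/4 + 1/(8*(-14 + 6*(-3)))) = -16669 - (1/4 + 1/(8*(-14 - 18))) = -16669 - (1/4 + (1/8)/(-32)) = -16669 - (1/4 + (1/8)*(-1/32)) = -16669 - (1/4 - 1/256) = -16669 - 1*63/256 = -16669 - 63/256 = -4267327/256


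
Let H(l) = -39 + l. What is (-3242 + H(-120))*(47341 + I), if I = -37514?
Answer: -33421627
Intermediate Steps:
(-3242 + H(-120))*(47341 + I) = (-3242 + (-39 - 120))*(47341 - 37514) = (-3242 - 159)*9827 = -3401*9827 = -33421627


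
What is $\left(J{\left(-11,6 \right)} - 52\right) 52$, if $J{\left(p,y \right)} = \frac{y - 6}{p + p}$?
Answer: $-2704$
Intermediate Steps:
$J{\left(p,y \right)} = \frac{-6 + y}{2 p}$
$\left(J{\left(-11,6 \right)} - 52\right) 52 = \left(\frac{-6 + 6}{2 \left(-11\right)} - 52\right) 52 = \left(\frac{1}{2} \left(- \frac{1}{11}\right) 0 - 52\right) 52 = \left(0 - 52\right) 52 = \left(-52\right) 52 = -2704$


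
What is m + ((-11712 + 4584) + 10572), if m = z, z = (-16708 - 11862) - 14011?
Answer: -39137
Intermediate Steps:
z = -42581 (z = -28570 - 14011 = -42581)
m = -42581
m + ((-11712 + 4584) + 10572) = -42581 + ((-11712 + 4584) + 10572) = -42581 + (-7128 + 10572) = -42581 + 3444 = -39137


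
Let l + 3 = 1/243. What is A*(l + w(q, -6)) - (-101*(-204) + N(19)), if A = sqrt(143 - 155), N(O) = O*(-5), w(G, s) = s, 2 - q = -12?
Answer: -20509 - 4372*I*sqrt(3)/243 ≈ -20509.0 - 31.163*I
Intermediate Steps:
q = 14 (q = 2 - 1*(-12) = 2 + 12 = 14)
l = -728/243 (l = -3 + 1/243 = -728/243 ≈ -2.9959)
N(O) = -5*O
A = 2*I*sqrt(3) (A = sqrt(-12) = 2*I*sqrt(3) ≈ 3.4641*I)
A*(l + w(q, -6)) - (-101*(-204) + N(19)) = (2*I*sqrt(3))*(-728/243 - 6) - (-101*(-204) - 5*19) = (2*I*sqrt(3))*(-2186/243) - (20604 - 95) = -4372*I*sqrt(3)/243 - 1*20509 = -4372*I*sqrt(3)/243 - 20509 = -20509 - 4372*I*sqrt(3)/243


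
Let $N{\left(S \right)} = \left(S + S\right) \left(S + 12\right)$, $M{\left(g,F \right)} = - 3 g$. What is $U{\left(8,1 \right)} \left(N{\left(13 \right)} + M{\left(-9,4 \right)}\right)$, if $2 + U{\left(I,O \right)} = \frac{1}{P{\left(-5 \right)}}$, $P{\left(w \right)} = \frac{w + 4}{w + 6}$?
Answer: $-2031$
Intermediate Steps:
$P{\left(w \right)} = \frac{4 + w}{6 + w}$
$N{\left(S \right)} = 2 S \left(12 + S\right)$
$U{\left(I,O \right)} = -3$ ($U{\left(I,O \right)} = -2 + \frac{1}{\frac{1}{6 - 5} \left(4 - 5\right)} = -2 + \frac{1}{1^{-1} \left(-1\right)} = -2 + \frac{1}{1 \left(-1\right)} = -2 + \frac{1}{-1} = -2 - 1 = -3$)
$U{\left(8,1 \right)} \left(N{\left(13 \right)} + M{\left(-9,4 \right)}\right) = - 3 \left(2 \cdot 13 \left(12 + 13\right) - -27\right) = - 3 \left(2 \cdot 13 \cdot 25 + 27\right) = - 3 \left(650 + 27\right) = \left(-3\right) 677 = -2031$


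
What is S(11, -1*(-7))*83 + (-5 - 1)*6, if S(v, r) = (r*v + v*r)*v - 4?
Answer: 140234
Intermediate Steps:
S(v, r) = -4 + 2*r*v² (S(v, r) = (r*v + r*v)*v - 4 = (2*r*v)*v - 4 = 2*r*v² - 4 = -4 + 2*r*v²)
S(11, -1*(-7))*83 + (-5 - 1)*6 = (-4 + 2*(-1*(-7))*11²)*83 + (-5 - 1)*6 = (-4 + 2*7*121)*83 - 6*6 = (-4 + 1694)*83 - 36 = 1690*83 - 36 = 140270 - 36 = 140234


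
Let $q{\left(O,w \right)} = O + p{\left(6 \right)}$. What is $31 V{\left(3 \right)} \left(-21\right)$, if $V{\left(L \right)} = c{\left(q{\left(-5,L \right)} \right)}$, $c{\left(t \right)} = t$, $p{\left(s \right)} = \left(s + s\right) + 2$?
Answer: $-5859$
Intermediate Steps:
$p{\left(s \right)} = 2 + 2 s$ ($p{\left(s \right)} = 2 s + 2 = 2 + 2 s$)
$q{\left(O,w \right)} = 14 + O$ ($q{\left(O,w \right)} = O + \left(2 + 2 \cdot 6\right) = O + \left(2 + 12\right) = O + 14 = 14 + O$)
$V{\left(L \right)} = 9$ ($V{\left(L \right)} = 14 - 5 = 9$)
$31 V{\left(3 \right)} \left(-21\right) = 31 \cdot 9 \left(-21\right) = 279 \left(-21\right) = -5859$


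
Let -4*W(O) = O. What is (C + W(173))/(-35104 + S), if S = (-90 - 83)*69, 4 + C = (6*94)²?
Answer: -1272195/188164 ≈ -6.7611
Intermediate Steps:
W(O) = -O/4
C = 318092 (C = -4 + (6*94)² = -4 + 564² = -4 + 318096 = 318092)
S = -11937 (S = -173*69 = -11937)
(C + W(173))/(-35104 + S) = (318092 - ¼*173)/(-35104 - 11937) = (318092 - 173/4)/(-47041) = (1272195/4)*(-1/47041) = -1272195/188164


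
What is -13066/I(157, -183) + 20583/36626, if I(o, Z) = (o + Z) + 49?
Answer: -478081907/842398 ≈ -567.53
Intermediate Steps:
I(o, Z) = 49 + Z + o (I(o, Z) = (Z + o) + 49 = 49 + Z + o)
-13066/I(157, -183) + 20583/36626 = -13066/(49 - 183 + 157) + 20583/36626 = -13066/23 + 20583*(1/36626) = -13066*1/23 + 20583/36626 = -13066/23 + 20583/36626 = -478081907/842398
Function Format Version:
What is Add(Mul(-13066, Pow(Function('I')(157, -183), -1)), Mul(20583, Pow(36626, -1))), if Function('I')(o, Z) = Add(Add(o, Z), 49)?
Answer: Rational(-478081907, 842398) ≈ -567.53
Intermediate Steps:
Function('I')(o, Z) = Add(49, Z, o) (Function('I')(o, Z) = Add(Add(Z, o), 49) = Add(49, Z, o))
Add(Mul(-13066, Pow(Function('I')(157, -183), -1)), Mul(20583, Pow(36626, -1))) = Add(Mul(-13066, Pow(Add(49, -183, 157), -1)), Mul(20583, Pow(36626, -1))) = Add(Mul(-13066, Pow(23, -1)), Mul(20583, Rational(1, 36626))) = Add(Mul(-13066, Rational(1, 23)), Rational(20583, 36626)) = Add(Rational(-13066, 23), Rational(20583, 36626)) = Rational(-478081907, 842398)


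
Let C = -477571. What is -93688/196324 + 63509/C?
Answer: -14302753191/23439662251 ≈ -0.61019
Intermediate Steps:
-93688/196324 + 63509/C = -93688/196324 + 63509/(-477571) = -93688*1/196324 + 63509*(-1/477571) = -23422/49081 - 63509/477571 = -14302753191/23439662251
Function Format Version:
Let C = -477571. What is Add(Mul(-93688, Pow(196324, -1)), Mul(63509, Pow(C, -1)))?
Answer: Rational(-14302753191, 23439662251) ≈ -0.61019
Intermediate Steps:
Add(Mul(-93688, Pow(196324, -1)), Mul(63509, Pow(C, -1))) = Add(Mul(-93688, Pow(196324, -1)), Mul(63509, Pow(-477571, -1))) = Add(Mul(-93688, Rational(1, 196324)), Mul(63509, Rational(-1, 477571))) = Add(Rational(-23422, 49081), Rational(-63509, 477571)) = Rational(-14302753191, 23439662251)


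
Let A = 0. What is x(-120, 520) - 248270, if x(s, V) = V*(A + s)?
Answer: -310670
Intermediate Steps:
x(s, V) = V*s (x(s, V) = V*(0 + s) = V*s)
x(-120, 520) - 248270 = 520*(-120) - 248270 = -62400 - 248270 = -310670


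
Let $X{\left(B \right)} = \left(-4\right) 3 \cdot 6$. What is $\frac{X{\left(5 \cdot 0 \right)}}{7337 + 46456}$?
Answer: $- \frac{8}{5977} \approx -0.0013385$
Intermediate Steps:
$X{\left(B \right)} = -72$ ($X{\left(B \right)} = \left(-12\right) 6 = -72$)
$\frac{X{\left(5 \cdot 0 \right)}}{7337 + 46456} = - \frac{72}{7337 + 46456} = - \frac{72}{53793} = \left(-72\right) \frac{1}{53793} = - \frac{8}{5977}$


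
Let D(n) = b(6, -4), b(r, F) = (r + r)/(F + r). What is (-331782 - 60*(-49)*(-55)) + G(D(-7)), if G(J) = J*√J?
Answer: -493482 + 6*√6 ≈ -4.9347e+5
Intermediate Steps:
b(r, F) = 2*r/(F + r) (b(r, F) = (2*r)/(F + r) = 2*r/(F + r))
D(n) = 6 (D(n) = 2*6/(-4 + 6) = 2*6/2 = 2*6*(½) = 6)
G(J) = J^(3/2)
(-331782 - 60*(-49)*(-55)) + G(D(-7)) = (-331782 - 60*(-49)*(-55)) + 6^(3/2) = (-331782 + 2940*(-55)) + 6*√6 = (-331782 - 161700) + 6*√6 = -493482 + 6*√6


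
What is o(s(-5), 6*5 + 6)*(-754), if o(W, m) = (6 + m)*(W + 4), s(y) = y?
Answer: 31668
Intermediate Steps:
o(W, m) = (4 + W)*(6 + m) (o(W, m) = (6 + m)*(4 + W) = (4 + W)*(6 + m))
o(s(-5), 6*5 + 6)*(-754) = (24 + 4*(6*5 + 6) + 6*(-5) - 5*(6*5 + 6))*(-754) = (24 + 4*(30 + 6) - 30 - 5*(30 + 6))*(-754) = (24 + 4*36 - 30 - 5*36)*(-754) = (24 + 144 - 30 - 180)*(-754) = -42*(-754) = 31668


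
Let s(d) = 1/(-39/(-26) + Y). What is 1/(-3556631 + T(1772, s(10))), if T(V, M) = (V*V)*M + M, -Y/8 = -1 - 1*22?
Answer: -7/24777927 ≈ -2.8251e-7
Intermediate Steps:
Y = 184 (Y = -8*(-1 - 1*22) = -8*(-1 - 22) = -8*(-23) = 184)
s(d) = 2/371 (s(d) = 1/(-39/(-26) + 184) = 1/(-39*(-1/26) + 184) = 1/(3/2 + 184) = 1/(371/2) = 2/371)
T(V, M) = M + M*V² (T(V, M) = V²*M + M = M*V² + M = M + M*V²)
1/(-3556631 + T(1772, s(10))) = 1/(-3556631 + 2*(1 + 1772²)/371) = 1/(-3556631 + 2*(1 + 3139984)/371) = 1/(-3556631 + (2/371)*3139985) = 1/(-3556631 + 118490/7) = 1/(-24777927/7) = -7/24777927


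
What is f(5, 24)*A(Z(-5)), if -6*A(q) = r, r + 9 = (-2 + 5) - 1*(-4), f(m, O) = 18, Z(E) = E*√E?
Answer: 6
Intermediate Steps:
Z(E) = E^(3/2)
r = -2 (r = -9 + ((-2 + 5) - 1*(-4)) = -9 + (3 + 4) = -9 + 7 = -2)
A(q) = ⅓ (A(q) = -⅙*(-2) = ⅓)
f(5, 24)*A(Z(-5)) = 18*(⅓) = 6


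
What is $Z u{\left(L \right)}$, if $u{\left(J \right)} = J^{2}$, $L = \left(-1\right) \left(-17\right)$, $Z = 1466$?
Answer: $423674$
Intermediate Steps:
$L = 17$
$Z u{\left(L \right)} = 1466 \cdot 17^{2} = 1466 \cdot 289 = 423674$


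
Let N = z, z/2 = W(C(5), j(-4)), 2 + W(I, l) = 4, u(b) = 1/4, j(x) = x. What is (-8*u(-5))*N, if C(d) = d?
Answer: -8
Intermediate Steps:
u(b) = 1/4
W(I, l) = 2 (W(I, l) = -2 + 4 = 2)
z = 4 (z = 2*2 = 4)
N = 4
(-8*u(-5))*N = -8*1/4*4 = -2*4 = -8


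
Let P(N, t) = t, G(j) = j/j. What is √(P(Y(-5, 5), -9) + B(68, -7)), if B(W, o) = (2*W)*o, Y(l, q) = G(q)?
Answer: 31*I ≈ 31.0*I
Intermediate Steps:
G(j) = 1
Y(l, q) = 1
B(W, o) = 2*W*o
√(P(Y(-5, 5), -9) + B(68, -7)) = √(-9 + 2*68*(-7)) = √(-9 - 952) = √(-961) = 31*I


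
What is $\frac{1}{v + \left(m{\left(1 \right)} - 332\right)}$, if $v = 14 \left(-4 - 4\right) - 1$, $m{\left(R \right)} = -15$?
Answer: $- \frac{1}{460} \approx -0.0021739$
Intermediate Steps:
$v = -113$ ($v = 14 \left(-8\right) - 1 = -112 - 1 = -113$)
$\frac{1}{v + \left(m{\left(1 \right)} - 332\right)} = \frac{1}{-113 - 347} = \frac{1}{-460} = - \frac{1}{460}$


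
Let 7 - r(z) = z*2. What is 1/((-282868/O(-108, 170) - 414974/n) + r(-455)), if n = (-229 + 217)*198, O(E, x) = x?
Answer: -100980/57788537 ≈ -0.0017474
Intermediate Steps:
r(z) = 7 - 2*z (r(z) = 7 - z*2 = 7 - 2*z)
n = -2376 (n = -12*198 = -2376)
1/((-282868/O(-108, 170) - 414974/n) + r(-455)) = 1/((-282868/170 - 414974/(-2376)) + (7 - 2*(-455))) = 1/((-282868*1/170 - 414974*(-1/2376)) + (7 + 910)) = 1/((-141434/85 + 207487/1188) + 917) = 1/(-150387197/100980 + 917) = 1/(-57788537/100980) = -100980/57788537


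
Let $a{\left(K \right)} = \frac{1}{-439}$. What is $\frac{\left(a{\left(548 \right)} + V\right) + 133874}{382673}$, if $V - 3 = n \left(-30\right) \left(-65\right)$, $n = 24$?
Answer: $\frac{79317202}{167993447} \approx 0.47214$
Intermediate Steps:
$a{\left(K \right)} = - \frac{1}{439}$
$V = 46803$ ($V = 3 + 24 \left(-30\right) \left(-65\right) = 3 - -46800 = 3 + 46800 = 46803$)
$\frac{\left(a{\left(548 \right)} + V\right) + 133874}{382673} = \frac{\left(- \frac{1}{439} + 46803\right) + 133874}{382673} = \left(\frac{20546516}{439} + 133874\right) \frac{1}{382673} = \frac{79317202}{439} \cdot \frac{1}{382673} = \frac{79317202}{167993447}$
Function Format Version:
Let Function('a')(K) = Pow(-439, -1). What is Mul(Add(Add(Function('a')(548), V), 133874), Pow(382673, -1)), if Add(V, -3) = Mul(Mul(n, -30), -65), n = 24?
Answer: Rational(79317202, 167993447) ≈ 0.47214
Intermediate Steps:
Function('a')(K) = Rational(-1, 439)
V = 46803 (V = Add(3, Mul(Mul(24, -30), -65)) = Add(3, Mul(-720, -65)) = Add(3, 46800) = 46803)
Mul(Add(Add(Function('a')(548), V), 133874), Pow(382673, -1)) = Mul(Add(Add(Rational(-1, 439), 46803), 133874), Pow(382673, -1)) = Mul(Add(Rational(20546516, 439), 133874), Rational(1, 382673)) = Mul(Rational(79317202, 439), Rational(1, 382673)) = Rational(79317202, 167993447)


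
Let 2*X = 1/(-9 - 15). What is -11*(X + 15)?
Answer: -7909/48 ≈ -164.77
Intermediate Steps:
X = -1/48 (X = 1/(2*(-9 - 15)) = (1/2)/(-24) = (1/2)*(-1/24) = -1/48 ≈ -0.020833)
-11*(X + 15) = -11*(-1/48 + 15) = -11*719/48 = -7909/48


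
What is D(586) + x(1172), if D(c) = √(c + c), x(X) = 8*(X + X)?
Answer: 18752 + 2*√293 ≈ 18786.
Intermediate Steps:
x(X) = 16*X (x(X) = 8*(2*X) = 16*X)
D(c) = √2*√c (D(c) = √(2*c) = √2*√c)
D(586) + x(1172) = √2*√586 + 16*1172 = 2*√293 + 18752 = 18752 + 2*√293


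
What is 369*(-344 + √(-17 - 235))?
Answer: -126936 + 2214*I*√7 ≈ -1.2694e+5 + 5857.7*I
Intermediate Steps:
369*(-344 + √(-17 - 235)) = 369*(-344 + √(-252)) = 369*(-344 + 6*I*√7) = -126936 + 2214*I*√7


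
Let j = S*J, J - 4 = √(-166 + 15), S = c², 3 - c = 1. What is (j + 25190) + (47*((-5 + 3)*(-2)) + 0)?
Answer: 25394 + 4*I*√151 ≈ 25394.0 + 49.153*I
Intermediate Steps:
c = 2 (c = 3 - 1*1 = 3 - 1 = 2)
S = 4 (S = 2² = 4)
J = 4 + I*√151 (J = 4 + √(-166 + 15) = 4 + √(-151) = 4 + I*√151 ≈ 4.0 + 12.288*I)
j = 16 + 4*I*√151 (j = 4*(4 + I*√151) = 16 + 4*I*√151 ≈ 16.0 + 49.153*I)
(j + 25190) + (47*((-5 + 3)*(-2)) + 0) = ((16 + 4*I*√151) + 25190) + (47*((-5 + 3)*(-2)) + 0) = (25206 + 4*I*√151) + (47*(-2*(-2)) + 0) = (25206 + 4*I*√151) + (47*4 + 0) = (25206 + 4*I*√151) + (188 + 0) = (25206 + 4*I*√151) + 188 = 25394 + 4*I*√151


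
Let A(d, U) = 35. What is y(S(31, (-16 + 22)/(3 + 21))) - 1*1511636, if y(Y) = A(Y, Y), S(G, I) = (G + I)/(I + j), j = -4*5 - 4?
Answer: -1511601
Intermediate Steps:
j = -24 (j = -20 - 4 = -24)
S(G, I) = (G + I)/(-24 + I) (S(G, I) = (G + I)/(I - 24) = (G + I)/(-24 + I))
y(Y) = 35
y(S(31, (-16 + 22)/(3 + 21))) - 1*1511636 = 35 - 1*1511636 = 35 - 1511636 = -1511601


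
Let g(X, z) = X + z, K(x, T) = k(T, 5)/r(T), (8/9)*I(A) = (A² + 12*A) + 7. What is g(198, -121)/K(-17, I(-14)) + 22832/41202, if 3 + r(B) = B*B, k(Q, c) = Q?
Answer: 2494008547/824040 ≈ 3026.6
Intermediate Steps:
I(A) = 63/8 + 9*A²/8 + 27*A/2 (I(A) = 9*((A² + 12*A) + 7)/8 = 9*(7 + A² + 12*A)/8 = 63/8 + 9*A²/8 + 27*A/2)
r(B) = -3 + B² (r(B) = -3 + B*B = -3 + B²)
K(x, T) = T/(-3 + T²)
g(198, -121)/K(-17, I(-14)) + 22832/41202 = (198 - 121)/(((63/8 + (9/8)*(-14)² + (27/2)*(-14))/(-3 + (63/8 + (9/8)*(-14)² + (27/2)*(-14))²))) + 22832/41202 = 77/(((63/8 + (9/8)*196 - 189)/(-3 + (63/8 + (9/8)*196 - 189)²))) + 22832*(1/41202) = 77/(((63/8 + 441/2 - 189)/(-3 + (63/8 + 441/2 - 189)²))) + 11416/20601 = 77/((315/(8*(-3 + (315/8)²)))) + 11416/20601 = 77/((315/(8*(-3 + 99225/64)))) + 11416/20601 = 77/((315/(8*(99033/64)))) + 11416/20601 = 77/(((315/8)*(64/99033))) + 11416/20601 = 77/(840/33011) + 11416/20601 = 77*(33011/840) + 11416/20601 = 363121/120 + 11416/20601 = 2494008547/824040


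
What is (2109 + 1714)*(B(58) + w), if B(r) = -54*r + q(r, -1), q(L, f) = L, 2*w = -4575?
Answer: -40994029/2 ≈ -2.0497e+7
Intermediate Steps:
w = -4575/2 (w = (½)*(-4575) = -4575/2 ≈ -2287.5)
B(r) = -53*r (B(r) = -54*r + r = -53*r)
(2109 + 1714)*(B(58) + w) = (2109 + 1714)*(-53*58 - 4575/2) = 3823*(-3074 - 4575/2) = 3823*(-10723/2) = -40994029/2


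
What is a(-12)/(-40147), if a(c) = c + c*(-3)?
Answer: -24/40147 ≈ -0.00059780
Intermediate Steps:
a(c) = -2*c (a(c) = c - 3*c = -2*c)
a(-12)/(-40147) = -2*(-12)/(-40147) = 24*(-1/40147) = -24/40147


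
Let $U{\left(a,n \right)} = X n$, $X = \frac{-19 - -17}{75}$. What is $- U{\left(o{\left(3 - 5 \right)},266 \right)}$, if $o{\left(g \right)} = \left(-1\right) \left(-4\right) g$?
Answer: $\frac{532}{75} \approx 7.0933$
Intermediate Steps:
$X = - \frac{2}{75}$ ($X = \left(-19 + 17\right) \frac{1}{75} = \left(-2\right) \frac{1}{75} = - \frac{2}{75} \approx -0.026667$)
$o{\left(g \right)} = 4 g$
$U{\left(a,n \right)} = - \frac{2 n}{75}$
$- U{\left(o{\left(3 - 5 \right)},266 \right)} = - \frac{\left(-2\right) 266}{75} = \left(-1\right) \left(- \frac{532}{75}\right) = \frac{532}{75}$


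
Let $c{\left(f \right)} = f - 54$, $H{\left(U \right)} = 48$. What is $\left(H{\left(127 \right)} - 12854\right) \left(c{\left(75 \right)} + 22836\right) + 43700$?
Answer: $-292663042$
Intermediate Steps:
$c{\left(f \right)} = -54 + f$ ($c{\left(f \right)} = f - 54 = -54 + f$)
$\left(H{\left(127 \right)} - 12854\right) \left(c{\left(75 \right)} + 22836\right) + 43700 = \left(48 - 12854\right) \left(\left(-54 + 75\right) + 22836\right) + 43700 = - 12806 \left(21 + 22836\right) + 43700 = \left(-12806\right) 22857 + 43700 = -292706742 + 43700 = -292663042$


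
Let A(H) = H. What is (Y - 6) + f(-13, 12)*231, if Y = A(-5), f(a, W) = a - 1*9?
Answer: -5093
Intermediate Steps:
f(a, W) = -9 + a (f(a, W) = a - 9 = -9 + a)
Y = -5
(Y - 6) + f(-13, 12)*231 = (-5 - 6) + (-9 - 13)*231 = -11 - 22*231 = -11 - 5082 = -5093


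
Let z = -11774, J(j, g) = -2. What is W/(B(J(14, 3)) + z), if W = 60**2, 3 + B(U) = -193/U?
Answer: -2400/7787 ≈ -0.30821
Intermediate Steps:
B(U) = -3 - 193/U
W = 3600
W/(B(J(14, 3)) + z) = 3600/((-3 - 193/(-2)) - 11774) = 3600/((-3 - 193*(-1/2)) - 11774) = 3600/((-3 + 193/2) - 11774) = 3600/(187/2 - 11774) = 3600/(-23361/2) = 3600*(-2/23361) = -2400/7787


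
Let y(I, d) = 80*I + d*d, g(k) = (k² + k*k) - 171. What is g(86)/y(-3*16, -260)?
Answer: 14621/63760 ≈ 0.22931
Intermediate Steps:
g(k) = -171 + 2*k² (g(k) = (k² + k²) - 171 = 2*k² - 171 = -171 + 2*k²)
y(I, d) = d² + 80*I (y(I, d) = 80*I + d² = d² + 80*I)
g(86)/y(-3*16, -260) = (-171 + 2*86²)/((-260)² + 80*(-3*16)) = (-171 + 2*7396)/(67600 + 80*(-48)) = (-171 + 14792)/(67600 - 3840) = 14621/63760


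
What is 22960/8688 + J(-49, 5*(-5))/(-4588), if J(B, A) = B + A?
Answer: 89513/33666 ≈ 2.6589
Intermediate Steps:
J(B, A) = A + B
22960/8688 + J(-49, 5*(-5))/(-4588) = 22960/8688 + (5*(-5) - 49)/(-4588) = 22960*(1/8688) + (-25 - 49)*(-1/4588) = 1435/543 - 74*(-1/4588) = 1435/543 + 1/62 = 89513/33666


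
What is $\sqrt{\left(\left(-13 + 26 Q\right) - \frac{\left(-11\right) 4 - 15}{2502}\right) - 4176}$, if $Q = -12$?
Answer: $\frac{i \sqrt{3130681154}}{834} \approx 67.089 i$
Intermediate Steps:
$\sqrt{\left(\left(-13 + 26 Q\right) - \frac{\left(-11\right) 4 - 15}{2502}\right) - 4176} = \sqrt{\left(\left(-13 + 26 \left(-12\right)\right) - \frac{\left(-11\right) 4 - 15}{2502}\right) - 4176} = \sqrt{\left(\left(-13 - 312\right) - \left(-44 - 15\right) \frac{1}{2502}\right) - 4176} = \sqrt{\left(-325 - \left(-59\right) \frac{1}{2502}\right) - 4176} = \sqrt{\left(-325 - - \frac{59}{2502}\right) - 4176} = \sqrt{\left(-325 + \frac{59}{2502}\right) - 4176} = \sqrt{- \frac{813091}{2502} - 4176} = \sqrt{- \frac{11261443}{2502}} = \frac{i \sqrt{3130681154}}{834}$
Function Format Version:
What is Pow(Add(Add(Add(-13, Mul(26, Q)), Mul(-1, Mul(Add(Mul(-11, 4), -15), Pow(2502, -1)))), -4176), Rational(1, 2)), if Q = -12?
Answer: Mul(Rational(1, 834), I, Pow(3130681154, Rational(1, 2))) ≈ Mul(67.089, I)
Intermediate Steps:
Pow(Add(Add(Add(-13, Mul(26, Q)), Mul(-1, Mul(Add(Mul(-11, 4), -15), Pow(2502, -1)))), -4176), Rational(1, 2)) = Pow(Add(Add(Add(-13, Mul(26, -12)), Mul(-1, Mul(Add(Mul(-11, 4), -15), Pow(2502, -1)))), -4176), Rational(1, 2)) = Pow(Add(Add(Add(-13, -312), Mul(-1, Mul(Add(-44, -15), Rational(1, 2502)))), -4176), Rational(1, 2)) = Pow(Add(Add(-325, Mul(-1, Mul(-59, Rational(1, 2502)))), -4176), Rational(1, 2)) = Pow(Add(Add(-325, Mul(-1, Rational(-59, 2502))), -4176), Rational(1, 2)) = Pow(Add(Add(-325, Rational(59, 2502)), -4176), Rational(1, 2)) = Pow(Add(Rational(-813091, 2502), -4176), Rational(1, 2)) = Pow(Rational(-11261443, 2502), Rational(1, 2)) = Mul(Rational(1, 834), I, Pow(3130681154, Rational(1, 2)))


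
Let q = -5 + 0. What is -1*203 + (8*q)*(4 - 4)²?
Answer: -203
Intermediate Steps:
q = -5
-1*203 + (8*q)*(4 - 4)² = -1*203 + (8*(-5))*(4 - 4)² = -203 - 40*0² = -203 - 40*0 = -203 + 0 = -203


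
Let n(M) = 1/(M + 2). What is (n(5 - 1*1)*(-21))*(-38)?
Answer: 133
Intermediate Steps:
n(M) = 1/(2 + M)
(n(5 - 1*1)*(-21))*(-38) = (-21/(2 + (5 - 1*1)))*(-38) = (-21/(2 + (5 - 1)))*(-38) = (-21/(2 + 4))*(-38) = (-21/6)*(-38) = ((⅙)*(-21))*(-38) = -7/2*(-38) = 133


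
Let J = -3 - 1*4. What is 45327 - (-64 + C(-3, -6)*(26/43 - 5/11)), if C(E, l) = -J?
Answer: 21469446/473 ≈ 45390.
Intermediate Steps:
J = -7 (J = -3 - 4 = -7)
C(E, l) = 7 (C(E, l) = -1*(-7) = 7)
45327 - (-64 + C(-3, -6)*(26/43 - 5/11)) = 45327 - (-64 + 7*(26/43 - 5/11)) = 45327 - (-64 + 7*(71/473)) = 45327 - (-64 + 497/473) = 45327 - 1*(-29775/473) = 45327 + 29775/473 = 21469446/473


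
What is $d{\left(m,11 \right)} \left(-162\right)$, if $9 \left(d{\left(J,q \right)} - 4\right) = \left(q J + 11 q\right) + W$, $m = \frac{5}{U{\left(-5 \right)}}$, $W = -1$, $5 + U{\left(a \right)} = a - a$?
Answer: $-2610$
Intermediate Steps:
$U{\left(a \right)} = -5$ ($U{\left(a \right)} = -5 + \left(a - a\right) = -5 + 0 = -5$)
$m = -1$ ($m = \frac{5}{-5} = 5 \left(- \frac{1}{5}\right) = -1$)
$d{\left(J,q \right)} = \frac{35}{9} + \frac{11 q}{9} + \frac{J q}{9}$ ($d{\left(J,q \right)} = 4 + \frac{\left(q J + 11 q\right) - 1}{9} = 4 + \frac{\left(J q + 11 q\right) - 1}{9} = 4 + \frac{\left(11 q + J q\right) - 1}{9} = 4 + \frac{-1 + 11 q + J q}{9} = 4 + \left(- \frac{1}{9} + \frac{11 q}{9} + \frac{J q}{9}\right) = \frac{35}{9} + \frac{11 q}{9} + \frac{J q}{9}$)
$d{\left(m,11 \right)} \left(-162\right) = \left(\frac{35}{9} + \frac{11}{9} \cdot 11 + \frac{1}{9} \left(-1\right) 11\right) \left(-162\right) = \left(\frac{35}{9} + \frac{121}{9} - \frac{11}{9}\right) \left(-162\right) = \frac{145}{9} \left(-162\right) = -2610$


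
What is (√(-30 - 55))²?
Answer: -85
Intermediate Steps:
(√(-30 - 55))² = (√(-85))² = (I*√85)² = -85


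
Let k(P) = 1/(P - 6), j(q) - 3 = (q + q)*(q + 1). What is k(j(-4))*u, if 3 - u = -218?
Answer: 221/21 ≈ 10.524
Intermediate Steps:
u = 221 (u = 3 - 1*(-218) = 3 + 218 = 221)
j(q) = 3 + 2*q*(1 + q) (j(q) = 3 + (q + q)*(q + 1) = 3 + (2*q)*(1 + q) = 3 + 2*q*(1 + q))
k(P) = 1/(-6 + P)
k(j(-4))*u = 221/(-6 + (3 + 2*(-4) + 2*(-4)²)) = 221/(-6 + (3 - 8 + 2*16)) = 221/(-6 + (3 - 8 + 32)) = 221/(-6 + 27) = 221/21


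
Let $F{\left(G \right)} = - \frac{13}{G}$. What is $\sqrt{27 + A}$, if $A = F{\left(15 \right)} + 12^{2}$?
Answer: $\frac{2 \sqrt{9570}}{15} \approx 13.044$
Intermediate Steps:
$A = \frac{2147}{15}$ ($A = - \frac{13}{15} + 12^{2} = \left(-13\right) \frac{1}{15} + 144 = - \frac{13}{15} + 144 = \frac{2147}{15} \approx 143.13$)
$\sqrt{27 + A} = \sqrt{27 + \frac{2147}{15}} = \sqrt{\frac{2552}{15}} = \frac{2 \sqrt{9570}}{15}$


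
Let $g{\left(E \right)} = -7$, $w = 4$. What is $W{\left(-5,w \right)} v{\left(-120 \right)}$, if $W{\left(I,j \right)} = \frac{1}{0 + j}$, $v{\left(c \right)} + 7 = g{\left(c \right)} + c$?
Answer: $- \frac{67}{2} \approx -33.5$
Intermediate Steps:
$v{\left(c \right)} = -14 + c$ ($v{\left(c \right)} = -7 + \left(-7 + c\right) = -14 + c$)
$W{\left(I,j \right)} = \frac{1}{j}$
$W{\left(-5,w \right)} v{\left(-120 \right)} = \frac{-14 - 120}{4} = \frac{1}{4} \left(-134\right) = - \frac{67}{2}$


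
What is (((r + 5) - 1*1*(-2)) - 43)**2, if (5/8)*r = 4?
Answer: 21904/25 ≈ 876.16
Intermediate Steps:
r = 32/5 (r = (8/5)*4 = 32/5 ≈ 6.4000)
(((r + 5) - 1*1*(-2)) - 43)**2 = (((32/5 + 5) - 1*1*(-2)) - 43)**2 = ((57/5 - 1*(-2)) - 43)**2 = ((57/5 + 2) - 43)**2 = (67/5 - 43)**2 = (-148/5)**2 = 21904/25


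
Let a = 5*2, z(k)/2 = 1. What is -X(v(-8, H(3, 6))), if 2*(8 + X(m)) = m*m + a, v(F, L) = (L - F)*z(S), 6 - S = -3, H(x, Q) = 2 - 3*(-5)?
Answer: -1247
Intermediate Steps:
H(x, Q) = 17 (H(x, Q) = 2 + 15 = 17)
S = 9 (S = 6 - 1*(-3) = 6 + 3 = 9)
z(k) = 2 (z(k) = 2*1 = 2)
a = 10
v(F, L) = -2*F + 2*L (v(F, L) = (L - F)*2 = -2*F + 2*L)
X(m) = -3 + m²/2 (X(m) = -8 + (m*m + 10)/2 = -8 + (m² + 10)/2 = -8 + (10 + m²)/2 = -8 + (5 + m²/2) = -3 + m²/2)
-X(v(-8, H(3, 6))) = -(-3 + (-2*(-8) + 2*17)²/2) = -(-3 + (16 + 34)²/2) = -(-3 + (½)*50²) = -(-3 + (½)*2500) = -(-3 + 1250) = -1*1247 = -1247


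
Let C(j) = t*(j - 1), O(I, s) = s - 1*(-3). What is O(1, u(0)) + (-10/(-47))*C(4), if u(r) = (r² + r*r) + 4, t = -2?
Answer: 269/47 ≈ 5.7234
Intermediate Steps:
u(r) = 4 + 2*r² (u(r) = (r² + r²) + 4 = 2*r² + 4 = 4 + 2*r²)
O(I, s) = 3 + s (O(I, s) = s + 3 = 3 + s)
C(j) = 2 - 2*j (C(j) = -2*(j - 1) = -2*(-1 + j) = 2 - 2*j)
O(1, u(0)) + (-10/(-47))*C(4) = (3 + (4 + 2*0²)) + (-10/(-47))*(2 - 2*4) = (3 + (4 + 2*0)) + (-10*(-1/47))*(2 - 8) = (3 + (4 + 0)) + (10/47)*(-6) = (3 + 4) - 60/47 = 7 - 60/47 = 269/47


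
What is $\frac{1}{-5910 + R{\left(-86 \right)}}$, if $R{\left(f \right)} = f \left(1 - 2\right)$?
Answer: $- \frac{1}{5824} \approx -0.0001717$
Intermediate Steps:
$R{\left(f \right)} = - f$ ($R{\left(f \right)} = f \left(-1\right) = - f$)
$\frac{1}{-5910 + R{\left(-86 \right)}} = \frac{1}{-5910 - -86} = \frac{1}{-5910 + 86} = \frac{1}{-5824} = - \frac{1}{5824}$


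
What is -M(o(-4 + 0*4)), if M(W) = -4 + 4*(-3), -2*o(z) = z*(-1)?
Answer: 16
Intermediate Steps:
o(z) = z/2 (o(z) = -z*(-1)/2 = -(-1)*z/2 = z/2)
M(W) = -16 (M(W) = -4 - 12 = -16)
-M(o(-4 + 0*4)) = -1*(-16) = 16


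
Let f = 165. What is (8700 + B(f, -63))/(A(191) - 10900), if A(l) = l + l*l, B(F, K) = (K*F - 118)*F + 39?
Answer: -862953/12886 ≈ -66.968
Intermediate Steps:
B(F, K) = 39 + F*(-118 + F*K) (B(F, K) = (F*K - 118)*F + 39 = (-118 + F*K)*F + 39 = F*(-118 + F*K) + 39 = 39 + F*(-118 + F*K))
A(l) = l + l**2
(8700 + B(f, -63))/(A(191) - 10900) = (8700 + (39 - 118*165 - 63*165**2))/(191*(1 + 191) - 10900) = (8700 + (39 - 19470 - 63*27225))/(191*192 - 10900) = (8700 + (39 - 19470 - 1715175))/(36672 - 10900) = (8700 - 1734606)/25772 = -1725906*1/25772 = -862953/12886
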